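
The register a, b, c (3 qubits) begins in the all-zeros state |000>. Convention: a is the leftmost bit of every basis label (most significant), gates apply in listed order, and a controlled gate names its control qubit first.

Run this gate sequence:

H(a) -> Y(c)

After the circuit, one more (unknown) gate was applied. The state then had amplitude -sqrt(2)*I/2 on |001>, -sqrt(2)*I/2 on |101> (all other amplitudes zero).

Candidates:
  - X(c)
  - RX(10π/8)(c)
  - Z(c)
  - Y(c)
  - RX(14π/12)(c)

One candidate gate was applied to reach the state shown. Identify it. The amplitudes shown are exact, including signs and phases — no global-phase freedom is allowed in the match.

The applied gate was Z(c).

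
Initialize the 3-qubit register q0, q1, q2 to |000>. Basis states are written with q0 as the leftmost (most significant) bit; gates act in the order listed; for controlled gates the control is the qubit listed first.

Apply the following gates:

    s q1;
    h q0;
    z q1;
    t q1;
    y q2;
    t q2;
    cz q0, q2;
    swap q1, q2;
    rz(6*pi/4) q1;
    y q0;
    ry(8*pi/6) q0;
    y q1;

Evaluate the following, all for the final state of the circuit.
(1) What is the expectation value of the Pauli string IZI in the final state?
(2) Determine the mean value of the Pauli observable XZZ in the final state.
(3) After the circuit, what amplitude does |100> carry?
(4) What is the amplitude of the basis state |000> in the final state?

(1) The observable IZI averages to 1.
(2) The observable XZZ averages to -1/2.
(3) The amplitude on |100> is I*(-sqrt(6) + sqrt(2))/4.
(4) |000> carries amplitude I*(sqrt(2) + sqrt(6))/4 in the final state.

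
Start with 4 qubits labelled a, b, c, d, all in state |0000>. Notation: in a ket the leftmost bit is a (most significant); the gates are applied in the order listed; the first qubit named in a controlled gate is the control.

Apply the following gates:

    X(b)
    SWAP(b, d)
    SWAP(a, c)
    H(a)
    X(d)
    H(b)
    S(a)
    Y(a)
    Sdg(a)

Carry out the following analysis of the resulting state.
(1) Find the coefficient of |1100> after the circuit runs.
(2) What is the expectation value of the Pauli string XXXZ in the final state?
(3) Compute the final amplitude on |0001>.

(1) The amplitude on |1100> is 1/2.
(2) The observable XXXZ averages to 0.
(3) The final state's coefficient on |0001> equals 0.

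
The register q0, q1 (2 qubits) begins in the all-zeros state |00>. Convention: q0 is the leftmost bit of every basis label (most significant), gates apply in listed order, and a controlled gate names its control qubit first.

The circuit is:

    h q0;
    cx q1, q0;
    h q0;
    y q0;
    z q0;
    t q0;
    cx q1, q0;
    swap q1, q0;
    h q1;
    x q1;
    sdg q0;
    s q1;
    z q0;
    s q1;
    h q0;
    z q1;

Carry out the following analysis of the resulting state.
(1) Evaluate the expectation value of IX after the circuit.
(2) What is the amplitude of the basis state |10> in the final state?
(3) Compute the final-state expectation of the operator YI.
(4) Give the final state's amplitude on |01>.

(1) The expectation value of IX is -1.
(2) The final state's coefficient on |10> equals exp(3*I*pi/4)/2.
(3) The expectation value of YI is 0.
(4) The amplitude on |01> is -exp(3*I*pi/4)/2.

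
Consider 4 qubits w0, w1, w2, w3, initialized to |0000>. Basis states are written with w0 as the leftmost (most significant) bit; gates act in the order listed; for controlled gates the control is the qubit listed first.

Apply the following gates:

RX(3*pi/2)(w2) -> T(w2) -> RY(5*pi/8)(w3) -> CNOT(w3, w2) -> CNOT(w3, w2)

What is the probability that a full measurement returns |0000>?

A full measurement returns |0000> with probability 1/4 - sqrt(2 - sqrt(2))/8. Key observation: gates 4-5 undo each other exactly, leaving only the rest of the circuit to track.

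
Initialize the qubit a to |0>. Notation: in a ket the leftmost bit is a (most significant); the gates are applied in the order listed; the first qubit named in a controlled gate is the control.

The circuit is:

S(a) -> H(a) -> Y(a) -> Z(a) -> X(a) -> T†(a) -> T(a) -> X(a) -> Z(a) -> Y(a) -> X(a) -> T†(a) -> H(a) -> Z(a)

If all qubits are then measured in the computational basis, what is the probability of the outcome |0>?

The probability of measuring |0> is sqrt(2)/4 + 1/2. Key observation: the block from step 3 through step 10 cancels to the identity and can be dropped.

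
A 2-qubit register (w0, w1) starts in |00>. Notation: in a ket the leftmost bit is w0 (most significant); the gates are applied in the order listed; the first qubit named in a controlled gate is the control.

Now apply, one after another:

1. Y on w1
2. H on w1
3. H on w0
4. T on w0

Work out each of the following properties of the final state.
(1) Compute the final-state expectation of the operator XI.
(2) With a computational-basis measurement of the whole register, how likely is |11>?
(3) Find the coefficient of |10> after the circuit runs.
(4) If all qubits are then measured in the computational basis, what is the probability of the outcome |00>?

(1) In the final state, XI has expectation sqrt(2)/2.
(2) The probability of measuring |11> is 1/4.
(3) |10> carries amplitude exp(3*I*pi/4)/2 in the final state.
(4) Outcome |00> occurs with probability 1/4.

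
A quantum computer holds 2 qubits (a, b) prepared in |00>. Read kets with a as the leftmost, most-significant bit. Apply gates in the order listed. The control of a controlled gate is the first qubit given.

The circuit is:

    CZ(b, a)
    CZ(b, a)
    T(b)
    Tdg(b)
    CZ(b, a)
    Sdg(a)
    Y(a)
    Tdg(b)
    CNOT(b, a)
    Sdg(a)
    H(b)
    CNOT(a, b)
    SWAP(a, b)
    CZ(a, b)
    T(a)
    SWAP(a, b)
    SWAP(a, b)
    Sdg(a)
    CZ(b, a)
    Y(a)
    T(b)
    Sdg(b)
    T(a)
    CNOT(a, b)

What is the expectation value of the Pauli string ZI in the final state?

The expectation value of ZI is 0.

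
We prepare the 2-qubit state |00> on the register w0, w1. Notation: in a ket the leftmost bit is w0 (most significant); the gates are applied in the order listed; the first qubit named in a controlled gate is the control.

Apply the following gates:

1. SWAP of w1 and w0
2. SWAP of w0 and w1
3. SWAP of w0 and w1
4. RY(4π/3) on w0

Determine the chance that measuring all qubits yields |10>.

A full measurement returns |10> with probability 3/4.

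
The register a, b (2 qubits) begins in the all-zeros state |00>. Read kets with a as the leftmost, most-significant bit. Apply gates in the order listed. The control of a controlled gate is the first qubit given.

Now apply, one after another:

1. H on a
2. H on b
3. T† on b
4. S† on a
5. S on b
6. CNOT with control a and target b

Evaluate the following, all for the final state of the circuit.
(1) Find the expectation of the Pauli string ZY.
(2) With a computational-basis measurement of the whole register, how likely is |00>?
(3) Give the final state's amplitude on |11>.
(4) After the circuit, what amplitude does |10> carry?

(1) The observable ZY averages to sqrt(2)/2.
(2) A full measurement returns |00> with probability 1/4.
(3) |11> carries amplitude -I/2 in the final state.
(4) The final state's coefficient on |10> equals -exp(3*I*pi/4)/2.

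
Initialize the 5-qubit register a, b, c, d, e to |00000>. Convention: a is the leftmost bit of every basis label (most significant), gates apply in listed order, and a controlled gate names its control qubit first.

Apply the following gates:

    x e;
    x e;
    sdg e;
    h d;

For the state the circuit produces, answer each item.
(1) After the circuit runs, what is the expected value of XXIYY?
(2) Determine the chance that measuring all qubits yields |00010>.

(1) In the final state, XXIYY has expectation 0. Key observation: steps 1-2 multiply out to the identity, so the circuit reduces to the remaining gates.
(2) The probability of measuring |00010> is 1/2.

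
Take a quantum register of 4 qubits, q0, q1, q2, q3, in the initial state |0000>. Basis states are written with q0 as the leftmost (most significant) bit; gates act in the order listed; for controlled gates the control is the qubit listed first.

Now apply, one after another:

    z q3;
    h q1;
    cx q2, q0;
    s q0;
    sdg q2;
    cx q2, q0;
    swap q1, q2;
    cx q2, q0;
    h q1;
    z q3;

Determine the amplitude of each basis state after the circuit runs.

After the circuit, the state carries amplitude 1/2 on |0000>, 1/2 on |0100>, 1/2 on |1010>, 1/2 on |1110>, and 0 on every other basis state.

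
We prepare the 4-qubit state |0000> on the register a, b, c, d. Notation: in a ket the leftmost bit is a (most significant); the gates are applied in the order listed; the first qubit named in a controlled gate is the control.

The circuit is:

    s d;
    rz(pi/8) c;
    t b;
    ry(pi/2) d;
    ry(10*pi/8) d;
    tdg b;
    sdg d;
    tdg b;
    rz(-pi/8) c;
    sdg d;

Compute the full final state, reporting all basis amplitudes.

The resulting statevector has amplitude sqrt(2)*(-sqrt(sqrt(2) + 2) - sqrt(2 - sqrt(2)))/4 on |0000>, sqrt(2)*(-sqrt(sqrt(2) + 2) + sqrt(2 - sqrt(2)))/4 on |0001>, and 0 on every other basis state.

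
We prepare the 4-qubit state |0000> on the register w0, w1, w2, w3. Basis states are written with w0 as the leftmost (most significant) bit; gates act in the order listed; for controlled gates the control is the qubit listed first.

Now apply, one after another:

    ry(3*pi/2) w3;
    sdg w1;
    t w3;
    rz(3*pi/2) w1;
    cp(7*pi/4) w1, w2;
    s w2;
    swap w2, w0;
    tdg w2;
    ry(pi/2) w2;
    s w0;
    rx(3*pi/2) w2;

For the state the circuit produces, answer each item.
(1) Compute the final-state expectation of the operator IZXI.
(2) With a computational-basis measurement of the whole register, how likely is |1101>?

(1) In the final state, IZXI has expectation 1.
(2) Outcome |1101> occurs with probability 0.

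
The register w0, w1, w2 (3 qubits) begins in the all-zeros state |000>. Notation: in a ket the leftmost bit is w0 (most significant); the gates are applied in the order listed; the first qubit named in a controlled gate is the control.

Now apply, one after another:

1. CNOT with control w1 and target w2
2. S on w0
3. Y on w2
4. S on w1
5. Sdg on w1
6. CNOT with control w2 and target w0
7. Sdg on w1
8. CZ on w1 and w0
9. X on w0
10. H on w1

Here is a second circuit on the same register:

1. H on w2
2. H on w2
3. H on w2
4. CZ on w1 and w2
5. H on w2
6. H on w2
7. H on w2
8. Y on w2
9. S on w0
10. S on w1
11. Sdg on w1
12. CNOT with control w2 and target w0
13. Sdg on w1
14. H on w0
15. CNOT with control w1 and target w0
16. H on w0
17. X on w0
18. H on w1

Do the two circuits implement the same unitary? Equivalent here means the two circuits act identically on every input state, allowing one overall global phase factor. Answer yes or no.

Yes: on every input state the two circuits agree up to one overall phase factor.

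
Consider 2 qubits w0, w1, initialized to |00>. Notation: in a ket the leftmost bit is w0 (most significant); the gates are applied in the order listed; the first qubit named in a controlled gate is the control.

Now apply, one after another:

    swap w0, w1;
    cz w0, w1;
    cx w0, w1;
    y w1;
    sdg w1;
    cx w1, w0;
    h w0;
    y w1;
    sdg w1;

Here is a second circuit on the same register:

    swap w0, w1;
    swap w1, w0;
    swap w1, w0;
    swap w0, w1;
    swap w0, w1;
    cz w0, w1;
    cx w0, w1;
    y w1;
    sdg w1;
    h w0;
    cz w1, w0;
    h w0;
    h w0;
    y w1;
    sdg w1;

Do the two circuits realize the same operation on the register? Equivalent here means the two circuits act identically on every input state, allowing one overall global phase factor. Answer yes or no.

Yes, they are equivalent — the unitaries differ by at most a global phase.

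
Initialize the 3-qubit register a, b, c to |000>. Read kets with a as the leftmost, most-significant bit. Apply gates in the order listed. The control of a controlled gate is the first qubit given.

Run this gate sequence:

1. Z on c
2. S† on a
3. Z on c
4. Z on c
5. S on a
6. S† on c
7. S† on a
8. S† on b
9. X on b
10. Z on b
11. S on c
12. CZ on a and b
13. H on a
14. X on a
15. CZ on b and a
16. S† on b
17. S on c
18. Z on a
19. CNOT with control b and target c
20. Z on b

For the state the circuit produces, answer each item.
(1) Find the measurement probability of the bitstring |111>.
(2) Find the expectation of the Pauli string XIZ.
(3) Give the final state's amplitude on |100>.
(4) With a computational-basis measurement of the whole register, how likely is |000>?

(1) Outcome |111> occurs with probability 1/2. Key observation: the block from step 2 through step 5 cancels to the identity and can be dropped.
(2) The observable XIZ averages to -1.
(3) The amplitude on |100> is 0.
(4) A full measurement returns |000> with probability 0.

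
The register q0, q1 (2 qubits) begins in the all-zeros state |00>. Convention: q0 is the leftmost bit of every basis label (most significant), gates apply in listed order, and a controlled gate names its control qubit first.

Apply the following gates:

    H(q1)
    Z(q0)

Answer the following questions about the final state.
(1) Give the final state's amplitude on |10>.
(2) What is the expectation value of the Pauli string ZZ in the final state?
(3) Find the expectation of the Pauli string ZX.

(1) The final state's coefficient on |10> equals 0.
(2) In the final state, ZZ has expectation 0.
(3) The observable ZX averages to 1.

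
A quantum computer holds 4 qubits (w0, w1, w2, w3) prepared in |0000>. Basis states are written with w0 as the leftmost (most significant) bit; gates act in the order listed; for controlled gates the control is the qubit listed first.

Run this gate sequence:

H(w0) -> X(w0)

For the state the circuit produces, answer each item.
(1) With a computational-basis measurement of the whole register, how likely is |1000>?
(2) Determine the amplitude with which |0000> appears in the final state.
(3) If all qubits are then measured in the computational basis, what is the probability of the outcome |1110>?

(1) A full measurement returns |1000> with probability 1/2.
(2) |0000> carries amplitude sqrt(2)/2 in the final state.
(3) Outcome |1110> occurs with probability 0.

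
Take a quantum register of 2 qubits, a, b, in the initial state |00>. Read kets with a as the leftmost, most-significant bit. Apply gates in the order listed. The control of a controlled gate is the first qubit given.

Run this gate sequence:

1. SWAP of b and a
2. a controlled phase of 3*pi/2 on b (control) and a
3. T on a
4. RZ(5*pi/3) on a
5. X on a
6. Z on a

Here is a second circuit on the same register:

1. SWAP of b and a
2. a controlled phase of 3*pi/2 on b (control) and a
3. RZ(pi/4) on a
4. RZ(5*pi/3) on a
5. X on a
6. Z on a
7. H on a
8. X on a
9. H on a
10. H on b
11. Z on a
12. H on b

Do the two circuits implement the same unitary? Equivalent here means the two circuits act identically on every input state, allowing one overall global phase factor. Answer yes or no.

Yes: on every input state the two circuits agree up to one overall phase factor.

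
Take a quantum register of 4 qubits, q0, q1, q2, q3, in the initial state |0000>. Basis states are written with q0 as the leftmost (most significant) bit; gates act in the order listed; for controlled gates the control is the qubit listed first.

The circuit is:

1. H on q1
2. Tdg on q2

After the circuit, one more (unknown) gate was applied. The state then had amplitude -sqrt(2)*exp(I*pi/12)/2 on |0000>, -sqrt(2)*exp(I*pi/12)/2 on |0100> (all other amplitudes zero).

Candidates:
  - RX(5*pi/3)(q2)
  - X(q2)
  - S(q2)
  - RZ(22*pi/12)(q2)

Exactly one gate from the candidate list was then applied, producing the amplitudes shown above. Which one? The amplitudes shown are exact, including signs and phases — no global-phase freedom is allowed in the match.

It was RZ(22*pi/12)(q2) that produced the state shown.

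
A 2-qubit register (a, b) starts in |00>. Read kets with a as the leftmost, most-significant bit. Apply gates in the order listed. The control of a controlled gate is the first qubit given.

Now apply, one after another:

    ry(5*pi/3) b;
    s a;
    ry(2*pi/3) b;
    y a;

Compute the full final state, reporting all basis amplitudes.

The resulting statevector has amplitude 0 on |00>, 0 on |01>, -sqrt(3)*I/2 on |10>, -I/2 on |11>.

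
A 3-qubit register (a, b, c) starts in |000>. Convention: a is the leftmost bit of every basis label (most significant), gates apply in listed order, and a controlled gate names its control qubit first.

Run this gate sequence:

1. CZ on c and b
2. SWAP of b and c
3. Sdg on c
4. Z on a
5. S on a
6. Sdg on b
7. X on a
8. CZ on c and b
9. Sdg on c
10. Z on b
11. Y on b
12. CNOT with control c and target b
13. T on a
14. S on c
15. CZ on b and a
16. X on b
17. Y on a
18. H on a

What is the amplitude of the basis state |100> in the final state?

The amplitude on |100> is -sqrt(2)*exp(I*pi/4)/2.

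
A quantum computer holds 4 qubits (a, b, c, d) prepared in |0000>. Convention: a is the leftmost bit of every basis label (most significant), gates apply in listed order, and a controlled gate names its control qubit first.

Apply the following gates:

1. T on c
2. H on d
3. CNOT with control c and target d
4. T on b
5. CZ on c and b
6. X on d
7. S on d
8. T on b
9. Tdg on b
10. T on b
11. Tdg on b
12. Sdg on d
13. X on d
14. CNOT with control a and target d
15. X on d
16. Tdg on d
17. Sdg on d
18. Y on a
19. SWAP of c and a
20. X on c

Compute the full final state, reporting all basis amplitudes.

The resulting statevector has amplitude sqrt(2)*I/2 on |0000>, -sqrt(2)*exp(3*I*pi/4)/2 on |0001>, and 0 on every other basis state. Key observation: gates 6-13 undo each other exactly, leaving only the rest of the circuit to track.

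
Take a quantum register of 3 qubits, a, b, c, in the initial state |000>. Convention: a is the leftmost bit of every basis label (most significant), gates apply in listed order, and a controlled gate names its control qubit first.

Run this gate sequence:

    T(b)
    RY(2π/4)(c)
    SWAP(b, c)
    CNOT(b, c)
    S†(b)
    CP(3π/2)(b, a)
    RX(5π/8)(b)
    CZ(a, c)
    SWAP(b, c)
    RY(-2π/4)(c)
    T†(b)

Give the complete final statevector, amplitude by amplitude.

The resulting statevector has amplitude -exp(11*I*pi/16)/2 on |000>, -exp(5*I*pi/16)/2 on |001>, (sin(5*pi/16) + I*cos(5*pi/16))*exp(3*I*pi/4)/2 on |010>, (-sin(5*pi/16) + I*cos(5*pi/16))*exp(3*I*pi/4)/2 on |011>, 0 on |100>, 0 on |101>, 0 on |110>, 0 on |111>.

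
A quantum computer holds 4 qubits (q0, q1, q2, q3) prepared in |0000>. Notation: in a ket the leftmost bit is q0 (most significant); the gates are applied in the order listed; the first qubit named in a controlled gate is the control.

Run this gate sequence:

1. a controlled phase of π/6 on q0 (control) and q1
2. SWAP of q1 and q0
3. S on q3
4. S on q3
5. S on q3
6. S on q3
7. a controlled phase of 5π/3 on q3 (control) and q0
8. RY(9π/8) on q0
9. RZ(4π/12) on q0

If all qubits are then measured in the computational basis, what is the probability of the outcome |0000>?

The probability of measuring |0000> is cos(7*pi/16)**2. Key observation: steps 3-6 multiply out to the identity, so the circuit reduces to the remaining gates.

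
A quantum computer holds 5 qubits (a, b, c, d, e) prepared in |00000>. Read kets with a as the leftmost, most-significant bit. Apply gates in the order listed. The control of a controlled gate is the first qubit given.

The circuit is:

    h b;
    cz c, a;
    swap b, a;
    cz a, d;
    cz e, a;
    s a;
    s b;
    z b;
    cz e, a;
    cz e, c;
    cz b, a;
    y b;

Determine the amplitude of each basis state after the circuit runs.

The resulting statevector has amplitude sqrt(2)*I/2 on |01000>, -sqrt(2)/2 on |11000>, and 0 on every other basis state.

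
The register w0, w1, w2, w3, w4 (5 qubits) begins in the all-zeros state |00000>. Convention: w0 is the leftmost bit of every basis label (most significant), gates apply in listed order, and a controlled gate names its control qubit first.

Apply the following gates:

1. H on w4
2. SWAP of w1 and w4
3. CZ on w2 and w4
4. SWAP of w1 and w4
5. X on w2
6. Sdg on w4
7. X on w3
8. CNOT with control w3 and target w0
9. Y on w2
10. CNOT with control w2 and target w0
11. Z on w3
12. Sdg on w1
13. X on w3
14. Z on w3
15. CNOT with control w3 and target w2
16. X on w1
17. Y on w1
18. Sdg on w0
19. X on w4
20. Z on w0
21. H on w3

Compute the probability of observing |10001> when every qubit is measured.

Outcome |10001> occurs with probability 1/4.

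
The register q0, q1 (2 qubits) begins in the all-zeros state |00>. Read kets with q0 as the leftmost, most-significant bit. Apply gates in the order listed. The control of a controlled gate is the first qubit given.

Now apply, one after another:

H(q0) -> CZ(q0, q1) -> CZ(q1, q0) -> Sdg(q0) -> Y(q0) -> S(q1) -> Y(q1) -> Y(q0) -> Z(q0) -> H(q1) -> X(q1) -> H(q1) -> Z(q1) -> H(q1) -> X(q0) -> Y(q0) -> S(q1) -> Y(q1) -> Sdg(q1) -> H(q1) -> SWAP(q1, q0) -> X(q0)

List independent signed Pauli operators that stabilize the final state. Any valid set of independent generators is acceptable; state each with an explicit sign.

The stabilizer group can be generated by -IY, +ZI, among other valid generating sets. Key observation: gates 10-13 undo each other exactly, leaving only the rest of the circuit to track.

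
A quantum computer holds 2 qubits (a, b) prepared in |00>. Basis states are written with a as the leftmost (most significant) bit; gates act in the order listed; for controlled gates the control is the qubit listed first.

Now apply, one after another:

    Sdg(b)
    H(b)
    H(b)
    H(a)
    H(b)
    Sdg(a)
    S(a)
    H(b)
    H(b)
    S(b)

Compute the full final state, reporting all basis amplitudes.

The resulting statevector has amplitude 1/2 on |00>, I/2 on |01>, 1/2 on |10>, I/2 on |11>.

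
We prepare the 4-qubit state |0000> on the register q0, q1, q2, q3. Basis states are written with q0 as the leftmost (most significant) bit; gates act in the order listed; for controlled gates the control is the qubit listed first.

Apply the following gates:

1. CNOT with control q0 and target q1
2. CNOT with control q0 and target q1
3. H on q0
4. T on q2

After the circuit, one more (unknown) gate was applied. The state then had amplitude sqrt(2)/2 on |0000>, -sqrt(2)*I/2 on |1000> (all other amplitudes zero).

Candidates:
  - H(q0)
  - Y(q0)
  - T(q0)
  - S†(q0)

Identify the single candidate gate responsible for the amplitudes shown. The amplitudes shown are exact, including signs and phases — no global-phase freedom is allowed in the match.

The applied gate was S†(q0). Key observation: gates 1-2 undo each other exactly, leaving only the rest of the circuit to track.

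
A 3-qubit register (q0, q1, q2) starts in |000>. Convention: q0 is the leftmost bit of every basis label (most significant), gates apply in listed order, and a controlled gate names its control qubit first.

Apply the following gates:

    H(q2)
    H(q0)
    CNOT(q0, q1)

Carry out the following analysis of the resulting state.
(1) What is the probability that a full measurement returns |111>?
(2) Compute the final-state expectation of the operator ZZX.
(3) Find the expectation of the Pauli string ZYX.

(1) Outcome |111> occurs with probability 1/4.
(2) The expectation value of ZZX is 1.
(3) The expectation value of ZYX is 0.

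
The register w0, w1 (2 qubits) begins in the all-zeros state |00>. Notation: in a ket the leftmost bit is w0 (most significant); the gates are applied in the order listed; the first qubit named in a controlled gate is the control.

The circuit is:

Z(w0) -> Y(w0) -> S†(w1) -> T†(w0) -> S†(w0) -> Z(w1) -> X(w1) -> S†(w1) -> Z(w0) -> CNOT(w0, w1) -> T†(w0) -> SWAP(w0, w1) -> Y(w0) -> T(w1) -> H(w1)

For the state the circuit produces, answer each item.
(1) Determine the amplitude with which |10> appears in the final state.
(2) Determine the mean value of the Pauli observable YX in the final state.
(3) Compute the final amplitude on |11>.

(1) The final state's coefficient on |10> equals sqrt(2)*exp(3*I*pi/4)/2.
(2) The observable YX averages to 0.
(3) The amplitude on |11> is -sqrt(2)*exp(3*I*pi/4)/2.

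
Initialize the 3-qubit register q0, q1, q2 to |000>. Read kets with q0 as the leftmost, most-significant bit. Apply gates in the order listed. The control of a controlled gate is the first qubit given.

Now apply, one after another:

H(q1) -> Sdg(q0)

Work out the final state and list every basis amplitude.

After the circuit, the state carries amplitude sqrt(2)/2 on |000>, sqrt(2)/2 on |010>, and 0 on every other basis state.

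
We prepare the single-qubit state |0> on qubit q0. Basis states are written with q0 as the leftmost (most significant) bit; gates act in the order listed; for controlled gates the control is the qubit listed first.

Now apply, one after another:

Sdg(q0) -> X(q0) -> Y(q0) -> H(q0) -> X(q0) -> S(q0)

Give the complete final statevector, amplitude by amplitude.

The resulting statevector has amplitude -sqrt(2)*I/2 on |0>, sqrt(2)/2 on |1>.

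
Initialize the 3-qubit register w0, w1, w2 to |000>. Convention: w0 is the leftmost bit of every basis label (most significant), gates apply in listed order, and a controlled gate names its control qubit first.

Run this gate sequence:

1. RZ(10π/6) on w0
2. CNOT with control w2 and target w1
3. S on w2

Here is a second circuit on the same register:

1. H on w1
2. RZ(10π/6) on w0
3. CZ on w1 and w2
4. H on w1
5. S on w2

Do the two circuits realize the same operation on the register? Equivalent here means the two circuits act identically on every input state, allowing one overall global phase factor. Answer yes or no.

Yes, they are equivalent — the unitaries differ by at most a global phase.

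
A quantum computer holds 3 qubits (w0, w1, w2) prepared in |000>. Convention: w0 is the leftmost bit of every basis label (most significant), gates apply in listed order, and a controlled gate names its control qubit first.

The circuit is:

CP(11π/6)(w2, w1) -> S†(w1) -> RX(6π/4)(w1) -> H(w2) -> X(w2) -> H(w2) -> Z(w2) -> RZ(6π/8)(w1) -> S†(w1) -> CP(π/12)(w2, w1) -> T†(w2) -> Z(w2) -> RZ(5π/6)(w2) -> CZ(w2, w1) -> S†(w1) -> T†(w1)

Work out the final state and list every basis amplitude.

The resulting statevector has amplitude sqrt(2)*exp(5*I*pi/24)/2 on |000>, sqrt(2)*exp(5*I*pi/24)/2 on |010>, and 0 on every other basis state. Key observation: the block from step 4 through step 7 cancels to the identity and can be dropped.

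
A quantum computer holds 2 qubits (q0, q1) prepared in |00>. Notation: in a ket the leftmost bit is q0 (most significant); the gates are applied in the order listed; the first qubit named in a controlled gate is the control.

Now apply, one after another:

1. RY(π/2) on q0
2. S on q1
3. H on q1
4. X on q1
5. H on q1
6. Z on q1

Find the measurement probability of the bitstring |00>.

The probability of measuring |00> is 1/2. Key observation: the block from step 3 through step 6 cancels to the identity and can be dropped.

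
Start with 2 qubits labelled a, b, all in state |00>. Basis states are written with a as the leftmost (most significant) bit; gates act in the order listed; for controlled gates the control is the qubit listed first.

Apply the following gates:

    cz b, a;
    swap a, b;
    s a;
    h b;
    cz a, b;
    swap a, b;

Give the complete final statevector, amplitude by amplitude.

The resulting statevector has amplitude sqrt(2)/2 on |00>, 0 on |01>, sqrt(2)/2 on |10>, 0 on |11>.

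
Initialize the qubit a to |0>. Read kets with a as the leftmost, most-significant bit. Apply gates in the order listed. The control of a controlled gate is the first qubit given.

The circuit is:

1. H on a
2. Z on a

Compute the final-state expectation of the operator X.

In the final state, X has expectation -1.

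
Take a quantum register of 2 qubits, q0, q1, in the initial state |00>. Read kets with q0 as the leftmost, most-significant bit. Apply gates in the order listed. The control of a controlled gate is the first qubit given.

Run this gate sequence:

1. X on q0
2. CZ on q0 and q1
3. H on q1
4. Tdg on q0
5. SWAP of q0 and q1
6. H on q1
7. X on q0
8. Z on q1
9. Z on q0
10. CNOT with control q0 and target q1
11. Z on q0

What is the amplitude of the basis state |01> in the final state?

|01> carries amplitude -exp(3*I*pi/4)/2 in the final state.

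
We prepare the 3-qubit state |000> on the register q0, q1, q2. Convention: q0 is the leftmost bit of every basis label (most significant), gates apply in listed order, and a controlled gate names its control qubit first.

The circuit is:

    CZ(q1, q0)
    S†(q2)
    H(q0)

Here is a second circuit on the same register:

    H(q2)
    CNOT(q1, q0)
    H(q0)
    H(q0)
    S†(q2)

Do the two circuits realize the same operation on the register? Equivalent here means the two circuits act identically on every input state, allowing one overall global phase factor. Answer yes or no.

No: there is an input state on which the two circuits produce genuinely different outputs (not merely differing by a phase).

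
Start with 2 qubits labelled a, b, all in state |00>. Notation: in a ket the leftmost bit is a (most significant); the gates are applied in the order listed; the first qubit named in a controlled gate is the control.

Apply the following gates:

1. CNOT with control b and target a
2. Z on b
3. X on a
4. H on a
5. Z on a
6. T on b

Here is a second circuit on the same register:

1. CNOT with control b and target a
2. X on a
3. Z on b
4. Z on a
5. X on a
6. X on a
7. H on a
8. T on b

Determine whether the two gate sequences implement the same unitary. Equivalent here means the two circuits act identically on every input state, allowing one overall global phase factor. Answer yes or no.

No — the two circuits implement different unitaries, even allowing a global phase.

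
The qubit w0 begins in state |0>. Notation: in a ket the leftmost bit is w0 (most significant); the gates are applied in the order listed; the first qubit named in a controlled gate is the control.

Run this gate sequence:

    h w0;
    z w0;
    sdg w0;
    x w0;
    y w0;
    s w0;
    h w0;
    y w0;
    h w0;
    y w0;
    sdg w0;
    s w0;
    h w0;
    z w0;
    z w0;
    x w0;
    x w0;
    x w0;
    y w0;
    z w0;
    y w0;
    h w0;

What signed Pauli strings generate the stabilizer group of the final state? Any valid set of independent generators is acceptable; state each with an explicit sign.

The final state is stabilized by the group generated by -X; other independent generating sets are equally valid.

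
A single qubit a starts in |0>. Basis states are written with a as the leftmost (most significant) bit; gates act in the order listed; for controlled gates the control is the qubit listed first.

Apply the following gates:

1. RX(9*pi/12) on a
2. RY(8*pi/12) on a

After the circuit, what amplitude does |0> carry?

The final state's coefficient on |0> equals sqrt(2 - sqrt(2))/4 + I*sqrt(3*sqrt(2) + 6)/4.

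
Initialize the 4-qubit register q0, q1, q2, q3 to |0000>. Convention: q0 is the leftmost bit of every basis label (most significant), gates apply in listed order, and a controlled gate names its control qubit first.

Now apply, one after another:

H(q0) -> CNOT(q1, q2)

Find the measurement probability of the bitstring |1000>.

The probability of measuring |1000> is 1/2.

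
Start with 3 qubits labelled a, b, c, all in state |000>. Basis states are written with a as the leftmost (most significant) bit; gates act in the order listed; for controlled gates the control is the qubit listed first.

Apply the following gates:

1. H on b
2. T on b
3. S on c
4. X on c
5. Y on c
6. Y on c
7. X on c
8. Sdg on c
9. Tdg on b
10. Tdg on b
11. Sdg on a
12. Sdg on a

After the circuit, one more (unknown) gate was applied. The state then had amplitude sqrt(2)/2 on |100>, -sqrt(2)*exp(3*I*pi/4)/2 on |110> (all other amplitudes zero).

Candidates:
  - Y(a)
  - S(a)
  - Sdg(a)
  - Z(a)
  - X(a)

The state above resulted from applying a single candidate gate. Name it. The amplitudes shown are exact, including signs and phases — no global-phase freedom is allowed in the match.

It was X(a) that produced the state shown.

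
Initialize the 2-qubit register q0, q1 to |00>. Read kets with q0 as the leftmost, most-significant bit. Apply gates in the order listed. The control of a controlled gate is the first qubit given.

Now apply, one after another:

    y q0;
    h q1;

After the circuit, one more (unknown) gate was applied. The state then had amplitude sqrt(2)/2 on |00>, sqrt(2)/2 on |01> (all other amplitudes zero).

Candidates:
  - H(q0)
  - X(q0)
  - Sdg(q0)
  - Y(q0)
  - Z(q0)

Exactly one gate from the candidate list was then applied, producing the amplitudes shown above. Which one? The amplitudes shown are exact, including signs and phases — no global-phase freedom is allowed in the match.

The applied gate was Y(q0).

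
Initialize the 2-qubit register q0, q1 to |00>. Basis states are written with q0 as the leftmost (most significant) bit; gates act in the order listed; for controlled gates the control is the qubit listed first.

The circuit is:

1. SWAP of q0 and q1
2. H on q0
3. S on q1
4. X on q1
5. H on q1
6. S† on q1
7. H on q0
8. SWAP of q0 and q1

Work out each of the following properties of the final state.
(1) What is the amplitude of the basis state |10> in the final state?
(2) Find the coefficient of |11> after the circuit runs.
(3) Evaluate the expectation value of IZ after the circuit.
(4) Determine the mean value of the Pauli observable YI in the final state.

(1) |10> carries amplitude sqrt(2)*I/2 in the final state.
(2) The amplitude on |11> is 0.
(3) The observable IZ averages to 1.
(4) The observable YI averages to 1.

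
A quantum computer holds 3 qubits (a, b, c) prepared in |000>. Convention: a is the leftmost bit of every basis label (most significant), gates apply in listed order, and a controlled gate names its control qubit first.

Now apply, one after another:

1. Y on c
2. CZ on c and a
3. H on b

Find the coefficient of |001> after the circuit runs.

The final state's coefficient on |001> equals sqrt(2)*I/2.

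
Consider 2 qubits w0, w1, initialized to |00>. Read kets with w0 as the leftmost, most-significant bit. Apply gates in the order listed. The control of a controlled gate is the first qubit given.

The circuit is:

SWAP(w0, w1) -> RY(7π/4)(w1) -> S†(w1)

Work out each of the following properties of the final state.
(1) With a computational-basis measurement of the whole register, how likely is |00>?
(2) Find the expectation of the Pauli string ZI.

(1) The probability of measuring |00> is sqrt(2)/4 + 1/2.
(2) In the final state, ZI has expectation 1.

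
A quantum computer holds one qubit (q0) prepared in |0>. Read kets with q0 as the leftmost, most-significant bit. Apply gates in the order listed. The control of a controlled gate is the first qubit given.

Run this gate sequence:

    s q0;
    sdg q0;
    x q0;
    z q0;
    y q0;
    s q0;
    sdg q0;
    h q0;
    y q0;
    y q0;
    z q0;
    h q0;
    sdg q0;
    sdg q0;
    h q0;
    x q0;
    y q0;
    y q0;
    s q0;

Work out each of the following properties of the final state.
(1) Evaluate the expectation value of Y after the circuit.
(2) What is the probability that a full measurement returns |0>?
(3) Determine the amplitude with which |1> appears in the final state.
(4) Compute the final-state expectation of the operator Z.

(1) The expectation value of Y is -1.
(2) A full measurement returns |0> with probability 1/2.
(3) |1> carries amplitude sqrt(2)/2 in the final state.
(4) The expectation value of Z is 0.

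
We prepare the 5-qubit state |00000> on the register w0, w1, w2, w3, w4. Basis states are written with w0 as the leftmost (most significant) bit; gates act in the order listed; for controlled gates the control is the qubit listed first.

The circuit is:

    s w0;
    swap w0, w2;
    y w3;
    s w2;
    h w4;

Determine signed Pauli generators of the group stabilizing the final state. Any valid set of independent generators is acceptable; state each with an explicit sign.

The final state is stabilized by the group generated by +IIIIX, +ZIIII, +IZIII, +IIZII, -IIIZI; other independent generating sets are equally valid.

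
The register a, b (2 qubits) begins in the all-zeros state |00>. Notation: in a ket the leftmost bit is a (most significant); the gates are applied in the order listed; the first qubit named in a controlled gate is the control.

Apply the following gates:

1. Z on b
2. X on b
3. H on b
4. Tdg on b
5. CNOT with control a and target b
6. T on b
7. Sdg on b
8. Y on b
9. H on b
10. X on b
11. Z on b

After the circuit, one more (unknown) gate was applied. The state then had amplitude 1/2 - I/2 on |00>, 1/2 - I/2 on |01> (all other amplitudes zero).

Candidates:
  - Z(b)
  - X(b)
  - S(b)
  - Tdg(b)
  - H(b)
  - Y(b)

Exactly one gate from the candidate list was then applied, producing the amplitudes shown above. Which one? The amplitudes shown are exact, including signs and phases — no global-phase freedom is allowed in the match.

It was S(b) that produced the state shown.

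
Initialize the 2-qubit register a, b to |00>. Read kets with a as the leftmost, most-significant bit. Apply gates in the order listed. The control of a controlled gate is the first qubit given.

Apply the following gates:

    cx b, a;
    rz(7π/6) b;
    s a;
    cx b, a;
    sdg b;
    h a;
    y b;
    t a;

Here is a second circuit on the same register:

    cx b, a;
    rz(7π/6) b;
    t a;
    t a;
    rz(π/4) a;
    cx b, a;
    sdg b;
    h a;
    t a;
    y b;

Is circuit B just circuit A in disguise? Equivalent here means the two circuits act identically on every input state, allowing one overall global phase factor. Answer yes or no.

No, they are not equivalent — no single phase factor reconciles the two unitaries.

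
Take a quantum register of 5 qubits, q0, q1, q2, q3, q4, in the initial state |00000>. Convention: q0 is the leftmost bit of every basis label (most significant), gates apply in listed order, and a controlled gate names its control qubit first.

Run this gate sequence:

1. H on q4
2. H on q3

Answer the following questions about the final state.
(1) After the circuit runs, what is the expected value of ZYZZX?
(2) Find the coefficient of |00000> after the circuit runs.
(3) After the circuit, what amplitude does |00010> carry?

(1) The observable ZYZZX averages to 0.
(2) The amplitude on |00000> is 1/2.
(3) The amplitude on |00010> is 1/2.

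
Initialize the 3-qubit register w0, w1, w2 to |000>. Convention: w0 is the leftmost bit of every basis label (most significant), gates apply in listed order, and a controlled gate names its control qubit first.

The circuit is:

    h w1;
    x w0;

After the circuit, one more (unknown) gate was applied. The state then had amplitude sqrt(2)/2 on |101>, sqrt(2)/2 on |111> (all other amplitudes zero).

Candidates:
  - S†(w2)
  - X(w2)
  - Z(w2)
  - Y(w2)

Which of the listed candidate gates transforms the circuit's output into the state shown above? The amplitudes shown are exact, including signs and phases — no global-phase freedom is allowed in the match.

It was X(w2) that produced the state shown.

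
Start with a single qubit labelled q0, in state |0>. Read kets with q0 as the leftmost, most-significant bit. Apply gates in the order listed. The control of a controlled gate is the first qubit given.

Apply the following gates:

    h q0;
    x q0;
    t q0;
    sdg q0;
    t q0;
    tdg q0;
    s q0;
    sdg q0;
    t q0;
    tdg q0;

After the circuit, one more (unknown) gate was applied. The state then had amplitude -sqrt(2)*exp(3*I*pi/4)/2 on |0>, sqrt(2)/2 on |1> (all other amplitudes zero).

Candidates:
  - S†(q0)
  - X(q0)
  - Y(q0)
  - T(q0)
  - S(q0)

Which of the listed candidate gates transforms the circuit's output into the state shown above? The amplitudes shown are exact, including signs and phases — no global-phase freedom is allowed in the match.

The applied gate was X(q0). Key observation: steps 5-10 multiply out to the identity, so the circuit reduces to the remaining gates.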